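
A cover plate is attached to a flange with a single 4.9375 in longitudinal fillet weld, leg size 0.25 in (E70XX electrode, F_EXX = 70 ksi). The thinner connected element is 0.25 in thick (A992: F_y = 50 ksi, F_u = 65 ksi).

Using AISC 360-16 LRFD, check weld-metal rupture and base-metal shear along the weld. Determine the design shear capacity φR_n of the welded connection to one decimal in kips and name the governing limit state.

27.5 kips (weld metal governs)

Weld metal: throat = 0.707×0.25 = 0.17675 in, L = 4.9375 in. φR_n = 0.75 × 0.6 × 70 × 0.17675 × 4.9375 = 27.5 kips.
Base metal shear (0.25 in plate): yield φR_n = 1.0×0.6×50×0.25×4.9375 = 37.0 kips; rupture φR_n = 0.75×0.6×65×0.25×4.9375 = 36.1 kips; take 36.1 kips (rupture).
Governing: min(27.5, 36.1) = 27.5 kips → weld metal.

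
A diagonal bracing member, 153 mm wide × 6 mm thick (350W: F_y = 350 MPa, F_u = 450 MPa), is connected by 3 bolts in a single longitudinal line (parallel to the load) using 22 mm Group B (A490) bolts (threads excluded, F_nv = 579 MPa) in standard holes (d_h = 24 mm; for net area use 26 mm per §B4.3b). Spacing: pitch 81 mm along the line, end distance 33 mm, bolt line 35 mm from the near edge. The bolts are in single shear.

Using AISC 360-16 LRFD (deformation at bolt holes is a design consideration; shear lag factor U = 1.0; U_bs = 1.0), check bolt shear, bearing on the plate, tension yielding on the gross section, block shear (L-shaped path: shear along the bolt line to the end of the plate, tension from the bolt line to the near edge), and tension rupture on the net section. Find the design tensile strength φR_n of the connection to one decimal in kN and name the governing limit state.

202.5 kN (block shear governs)

Bolt shear: A_b = π(22)²/4 = 380.13 mm². φR_n = 0.75 × 579 × 380.13 × 3 × 1 = 495.2 kN.
Bearing (6 mm plate, F_u = 450 MPa): end bolts L_c = 33 − 24/2 = 21, R_n = min(1.2×21×6×450, 2.4×22×6×450) = 68.04 kN/bolt; interior L_c = 81 − 24 = 57, R_n = 142.56 kN/bolt. φR_n = 0.75 × (1×68.04 + 2×142.56) = 264.9 kN.
Tension yield (gross): A_g = 153×6 = 918 mm². φR_n = 0.90 × 350 × 918 = 289.2 kN.
Block shear: shear path 1×[33+2×81] = 1×195 mm, A_gv = 1170, A_nv = 1×(195 − 2.5×26)×6 = 780 mm²; tension to near edge: (35 − 0.5×26)×6 = 132 mm². R_n = min(0.6×450×780, 0.6×350×1170) + 1.0×450×132 = min(210.6, 245.7) + 59.4 = 270 kN. φR_n = 0.75 × 270 = 202.5 kN.
Tension rupture (net): A_n = (153 − 1×26)×6 = 762 mm² (U = 1.0, A_e = A_n). φR_n = 0.75 × 450 × 762 = 257.2 kN.
Governing: min(495.2, 264.9, 289.2, 202.5, 257.2) = 202.5 kN → block shear.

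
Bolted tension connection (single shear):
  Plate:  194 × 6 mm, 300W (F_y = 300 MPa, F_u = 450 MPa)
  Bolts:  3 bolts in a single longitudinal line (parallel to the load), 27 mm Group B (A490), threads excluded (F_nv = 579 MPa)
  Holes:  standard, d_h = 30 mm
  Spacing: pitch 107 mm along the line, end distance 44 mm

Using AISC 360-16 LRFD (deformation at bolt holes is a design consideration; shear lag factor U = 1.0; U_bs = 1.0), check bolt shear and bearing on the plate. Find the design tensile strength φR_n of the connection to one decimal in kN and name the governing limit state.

332.9 kN (bearing governs)

Bolt shear: A_b = π(27)²/4 = 572.56 mm². φR_n = 0.75 × 579 × 572.56 × 3 × 1 = 745.9 kN.
Bearing (6 mm plate, F_u = 450 MPa): end bolts L_c = 44 − 30/2 = 29, R_n = min(1.2×29×6×450, 2.4×27×6×450) = 93.96 kN/bolt; interior L_c = 107 − 30 = 77, R_n = 174.96 kN/bolt. φR_n = 0.75 × (1×93.96 + 2×174.96) = 332.9 kN.
Governing: min(745.9, 332.9) = 332.9 kN → bearing.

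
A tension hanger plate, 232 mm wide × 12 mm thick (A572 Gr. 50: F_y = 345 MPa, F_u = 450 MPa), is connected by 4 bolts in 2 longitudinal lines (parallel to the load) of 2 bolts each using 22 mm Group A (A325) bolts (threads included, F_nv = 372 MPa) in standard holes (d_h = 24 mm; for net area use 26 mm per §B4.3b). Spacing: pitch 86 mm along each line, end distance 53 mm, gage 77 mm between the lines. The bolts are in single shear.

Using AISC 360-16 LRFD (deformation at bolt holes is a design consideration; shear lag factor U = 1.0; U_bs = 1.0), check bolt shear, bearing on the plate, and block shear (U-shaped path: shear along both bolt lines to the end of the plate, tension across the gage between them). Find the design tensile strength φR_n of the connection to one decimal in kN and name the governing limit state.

Bolt shear: A_b = π(22)²/4 = 380.13 mm². φR_n = 0.75 × 372 × 380.13 × 4 × 1 = 424.2 kN.
Bearing (12 mm plate, F_u = 450 MPa): end bolts L_c = 53 − 24/2 = 41, R_n = min(1.2×41×12×450, 2.4×22×12×450) = 265.68 kN/bolt; interior L_c = 86 − 24 = 62, R_n = 285.12 kN/bolt. φR_n = 0.75 × (2×265.68 + 2×285.12) = 826.2 kN.
Block shear: shear path 2×[53+1×86] = 2×139 mm, A_gv = 3336, A_nv = 2×(139 − 1.5×26)×12 = 2400 mm²; tension across gage: (77 − 1×26)×12 = 612 mm². R_n = min(0.6×450×2400, 0.6×345×3336) + 1.0×450×612 = min(648, 690.55) + 275.4 = 923.4 kN. φR_n = 0.75 × 923.4 = 692.6 kN.
Governing: min(424.2, 826.2, 692.6) = 424.2 kN → bolt shear.

424.2 kN (bolt shear governs)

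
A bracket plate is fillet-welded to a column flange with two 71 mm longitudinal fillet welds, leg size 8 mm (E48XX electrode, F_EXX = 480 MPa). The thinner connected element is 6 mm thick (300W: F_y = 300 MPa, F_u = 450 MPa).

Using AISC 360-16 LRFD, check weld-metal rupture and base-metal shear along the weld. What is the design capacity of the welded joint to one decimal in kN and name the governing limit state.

Weld metal: throat = 0.707×8 = 5.656 mm, L = 2×71 = 142 mm. φR_n = 0.75 × 0.6 × 480 × 5.656 × 142 = 173.5 kN.
Base metal shear (6 mm plate): yield φR_n = 1.0×0.6×300×6×142 = 153.4 kN; rupture φR_n = 0.75×0.6×450×6×142 = 172.5 kN; take 153.4 kN (yield).
Governing: min(173.5, 153.4) = 153.4 kN → base-metal shear.

153.4 kN (base-metal shear governs)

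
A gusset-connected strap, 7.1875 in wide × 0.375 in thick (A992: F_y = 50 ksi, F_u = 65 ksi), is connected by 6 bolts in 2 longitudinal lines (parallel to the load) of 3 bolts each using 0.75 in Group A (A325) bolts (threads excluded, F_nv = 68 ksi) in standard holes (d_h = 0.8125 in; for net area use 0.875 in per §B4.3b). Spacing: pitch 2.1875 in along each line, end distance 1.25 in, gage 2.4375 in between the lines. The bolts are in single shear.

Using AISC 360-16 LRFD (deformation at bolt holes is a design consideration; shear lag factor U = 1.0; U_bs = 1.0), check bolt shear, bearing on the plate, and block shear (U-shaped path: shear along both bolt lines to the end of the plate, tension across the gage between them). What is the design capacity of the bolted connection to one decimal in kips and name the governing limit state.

Bolt shear: A_b = π(0.75)²/4 = 0.44179 in². φR_n = 0.75 × 68 × 0.44179 × 6 × 1 = 135.2 kips.
Bearing (0.375 in plate, F_u = 65 ksi): end bolts L_c = 1.25 − 0.8125/2 = 0.84375, R_n = min(1.2×0.84375×0.375×65, 2.4×0.75×0.375×65) = 24.68 kips/bolt; interior L_c = 2.1875 − 0.8125 = 1.375, R_n = 40.219 kips/bolt. φR_n = 0.75 × (2×24.68 + 4×40.219) = 157.7 kips.
Block shear: shear path 2×[1.25+2×2.1875] = 2×5.625 in, A_gv = 4.2188, A_nv = 2×(5.625 − 2.5×0.875)×0.375 = 2.5781 in²; tension across gage: (2.4375 − 1×0.875)×0.375 = 0.58594 in². R_n = min(0.6×65×2.5781, 0.6×50×4.2188) + 1.0×65×0.58594 = min(100.55, 126.56) + 38.086 = 138.64 kips. φR_n = 0.75 × 138.64 = 104.0 kips.
Governing: min(135.2, 157.7, 104.0) = 104.0 kips → block shear.

104.0 kips (block shear governs)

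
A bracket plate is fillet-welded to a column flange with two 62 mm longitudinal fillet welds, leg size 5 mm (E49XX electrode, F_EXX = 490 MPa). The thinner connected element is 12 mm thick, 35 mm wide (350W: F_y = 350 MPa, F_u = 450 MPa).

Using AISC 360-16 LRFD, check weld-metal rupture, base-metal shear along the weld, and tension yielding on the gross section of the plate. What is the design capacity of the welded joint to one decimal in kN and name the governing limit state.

Weld metal: throat = 0.707×5 = 3.535 mm, L = 2×62 = 124 mm. φR_n = 0.75 × 0.6 × 490 × 3.535 × 124 = 96.7 kN.
Base metal shear (12 mm plate): yield φR_n = 1.0×0.6×350×12×124 = 312.5 kN; rupture φR_n = 0.75×0.6×450×12×124 = 301.3 kN; take 301.3 kN (rupture).
Tension yield (gross): A_g = 35×12 = 420 mm². φR_n = 0.90 × 350 × 420 = 132.3 kN.
Governing: min(96.7, 301.3, 132.3) = 96.7 kN → weld metal.

96.7 kN (weld metal governs)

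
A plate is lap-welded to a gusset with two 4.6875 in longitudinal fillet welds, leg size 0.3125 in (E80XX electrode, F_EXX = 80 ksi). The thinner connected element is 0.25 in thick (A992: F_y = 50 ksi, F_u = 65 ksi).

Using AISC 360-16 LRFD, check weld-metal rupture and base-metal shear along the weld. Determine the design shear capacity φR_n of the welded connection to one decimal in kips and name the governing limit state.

Weld metal: throat = 0.707×0.3125 = 0.22094 in, L = 2×4.6875 = 9.375 in. φR_n = 0.75 × 0.6 × 80 × 0.22094 × 9.375 = 74.6 kips.
Base metal shear (0.25 in plate): yield φR_n = 1.0×0.6×50×0.25×9.375 = 70.3 kips; rupture φR_n = 0.75×0.6×65×0.25×9.375 = 68.6 kips; take 68.6 kips (rupture).
Governing: min(74.6, 68.6) = 68.6 kips → base-metal shear.

68.6 kips (base-metal shear governs)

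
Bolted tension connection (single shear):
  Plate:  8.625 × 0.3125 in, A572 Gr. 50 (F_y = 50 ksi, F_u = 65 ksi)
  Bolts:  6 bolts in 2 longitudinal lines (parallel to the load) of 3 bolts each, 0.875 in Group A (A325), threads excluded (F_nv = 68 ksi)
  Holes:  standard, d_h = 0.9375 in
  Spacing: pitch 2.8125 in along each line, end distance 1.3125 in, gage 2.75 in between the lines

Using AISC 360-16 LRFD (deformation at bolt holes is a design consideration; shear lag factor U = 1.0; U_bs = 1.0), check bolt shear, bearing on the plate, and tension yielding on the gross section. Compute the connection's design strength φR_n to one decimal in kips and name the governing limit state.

Bolt shear: A_b = π(0.875)²/4 = 0.60132 in². φR_n = 0.75 × 68 × 0.60132 × 6 × 1 = 184.0 kips.
Bearing (0.3125 in plate, F_u = 65 ksi): end bolts L_c = 1.3125 − 0.9375/2 = 0.84375, R_n = min(1.2×0.84375×0.3125×65, 2.4×0.875×0.3125×65) = 20.566 kips/bolt; interior L_c = 2.8125 − 0.9375 = 1.875, R_n = 42.656 kips/bolt. φR_n = 0.75 × (2×20.566 + 4×42.656) = 158.8 kips.
Tension yield (gross): A_g = 8.625×0.3125 = 2.6953 in². φR_n = 0.90 × 50 × 2.6953 = 121.3 kips.
Governing: min(184.0, 158.8, 121.3) = 121.3 kips → gross-section yield.

121.3 kips (gross-section yield governs)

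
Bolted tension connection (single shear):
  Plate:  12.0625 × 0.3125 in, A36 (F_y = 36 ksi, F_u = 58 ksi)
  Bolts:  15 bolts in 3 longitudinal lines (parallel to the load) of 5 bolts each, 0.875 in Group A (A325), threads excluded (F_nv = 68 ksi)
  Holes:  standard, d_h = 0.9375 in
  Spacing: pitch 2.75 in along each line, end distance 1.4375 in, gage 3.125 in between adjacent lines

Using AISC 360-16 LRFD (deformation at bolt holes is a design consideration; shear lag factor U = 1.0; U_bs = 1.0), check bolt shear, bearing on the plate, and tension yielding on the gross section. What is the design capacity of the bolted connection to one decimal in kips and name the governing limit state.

Bolt shear: A_b = π(0.875)²/4 = 0.60132 in². φR_n = 0.75 × 68 × 0.60132 × 15 × 1 = 460.0 kips.
Bearing (0.3125 in plate, F_u = 58 ksi): end bolts L_c = 1.4375 − 0.9375/2 = 0.96875, R_n = min(1.2×0.96875×0.3125×58, 2.4×0.875×0.3125×58) = 21.07 kips/bolt; interior L_c = 2.75 − 0.9375 = 1.8125, R_n = 38.063 kips/bolt. φR_n = 0.75 × (3×21.07 + 12×38.063) = 390.0 kips.
Tension yield (gross): A_g = 12.0625×0.3125 = 3.7695 in². φR_n = 0.90 × 36 × 3.7695 = 122.1 kips.
Governing: min(460.0, 390.0, 122.1) = 122.1 kips → gross-section yield.

122.1 kips (gross-section yield governs)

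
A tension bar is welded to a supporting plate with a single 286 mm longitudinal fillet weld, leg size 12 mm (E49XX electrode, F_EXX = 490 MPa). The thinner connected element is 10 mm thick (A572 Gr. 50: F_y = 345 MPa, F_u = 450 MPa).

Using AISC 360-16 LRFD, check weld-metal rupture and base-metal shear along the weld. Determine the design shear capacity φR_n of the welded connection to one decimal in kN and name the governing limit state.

535.0 kN (weld metal governs)

Weld metal: throat = 0.707×12 = 8.484 mm, L = 286 mm. φR_n = 0.75 × 0.6 × 490 × 8.484 × 286 = 535.0 kN.
Base metal shear (10 mm plate): yield φR_n = 1.0×0.6×345×10×286 = 592.0 kN; rupture φR_n = 0.75×0.6×450×10×286 = 579.2 kN; take 579.2 kN (rupture).
Governing: min(535.0, 579.2) = 535.0 kN → weld metal.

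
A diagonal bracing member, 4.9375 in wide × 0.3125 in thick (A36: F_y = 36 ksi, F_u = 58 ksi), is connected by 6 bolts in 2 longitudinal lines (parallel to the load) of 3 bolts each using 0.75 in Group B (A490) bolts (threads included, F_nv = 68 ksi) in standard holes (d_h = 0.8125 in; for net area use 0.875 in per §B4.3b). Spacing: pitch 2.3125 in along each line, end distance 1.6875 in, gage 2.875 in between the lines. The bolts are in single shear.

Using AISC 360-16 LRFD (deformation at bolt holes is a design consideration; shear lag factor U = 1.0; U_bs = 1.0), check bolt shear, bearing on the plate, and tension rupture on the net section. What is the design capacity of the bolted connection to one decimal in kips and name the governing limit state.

43.3 kips (net-section rupture governs)

Bolt shear: A_b = π(0.75)²/4 = 0.44179 in². φR_n = 0.75 × 68 × 0.44179 × 6 × 1 = 135.2 kips.
Bearing (0.3125 in plate, F_u = 58 ksi): end bolts L_c = 1.6875 − 0.8125/2 = 1.28125, R_n = min(1.2×1.28125×0.3125×58, 2.4×0.75×0.3125×58) = 27.867 kips/bolt; interior L_c = 2.3125 − 0.8125 = 1.5, R_n = 32.625 kips/bolt. φR_n = 0.75 × (2×27.867 + 4×32.625) = 139.7 kips.
Tension rupture (net): A_n = (4.9375 − 2×0.875)×0.3125 = 0.99609 in² (U = 1.0, A_e = A_n). φR_n = 0.75 × 58 × 0.99609 = 43.3 kips.
Governing: min(135.2, 139.7, 43.3) = 43.3 kips → net-section rupture.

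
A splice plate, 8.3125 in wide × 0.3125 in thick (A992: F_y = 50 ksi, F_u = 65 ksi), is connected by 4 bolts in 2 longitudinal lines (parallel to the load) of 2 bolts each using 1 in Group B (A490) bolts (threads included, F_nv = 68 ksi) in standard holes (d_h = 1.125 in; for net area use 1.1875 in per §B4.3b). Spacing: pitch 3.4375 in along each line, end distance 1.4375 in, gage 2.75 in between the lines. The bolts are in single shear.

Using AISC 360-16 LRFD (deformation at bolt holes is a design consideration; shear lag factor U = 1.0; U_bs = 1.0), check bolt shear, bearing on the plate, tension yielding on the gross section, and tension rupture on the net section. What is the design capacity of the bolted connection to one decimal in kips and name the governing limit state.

90.5 kips (net-section rupture governs)

Bolt shear: A_b = π(1)²/4 = 0.7854 in². φR_n = 0.75 × 68 × 0.7854 × 4 × 1 = 160.2 kips.
Bearing (0.3125 in plate, F_u = 65 ksi): end bolts L_c = 1.4375 − 1.125/2 = 0.875, R_n = min(1.2×0.875×0.3125×65, 2.4×1×0.3125×65) = 21.328 kips/bolt; interior L_c = 3.4375 − 1.125 = 2.3125, R_n = 48.75 kips/bolt. φR_n = 0.75 × (2×21.328 + 2×48.75) = 105.1 kips.
Tension yield (gross): A_g = 8.3125×0.3125 = 2.5977 in². φR_n = 0.90 × 50 × 2.5977 = 116.9 kips.
Tension rupture (net): A_n = (8.3125 − 2×1.1875)×0.3125 = 1.8555 in² (U = 1.0, A_e = A_n). φR_n = 0.75 × 65 × 1.8555 = 90.5 kips.
Governing: min(160.2, 105.1, 116.9, 90.5) = 90.5 kips → net-section rupture.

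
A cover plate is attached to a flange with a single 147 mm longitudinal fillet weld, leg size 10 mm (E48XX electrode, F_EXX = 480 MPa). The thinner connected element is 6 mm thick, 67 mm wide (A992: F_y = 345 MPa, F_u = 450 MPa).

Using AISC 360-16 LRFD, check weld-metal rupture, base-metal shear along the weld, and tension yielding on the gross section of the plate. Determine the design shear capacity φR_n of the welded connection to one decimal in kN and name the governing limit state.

Weld metal: throat = 0.707×10 = 7.07 mm, L = 147 mm. φR_n = 0.75 × 0.6 × 480 × 7.07 × 147 = 224.5 kN.
Base metal shear (6 mm plate): yield φR_n = 1.0×0.6×345×6×147 = 182.6 kN; rupture φR_n = 0.75×0.6×450×6×147 = 178.6 kN; take 178.6 kN (rupture).
Tension yield (gross): A_g = 67×6 = 402 mm². φR_n = 0.90 × 345 × 402 = 124.8 kN.
Governing: min(224.5, 178.6, 124.8) = 124.8 kN → gross-section yield.

124.8 kN (gross-section yield governs)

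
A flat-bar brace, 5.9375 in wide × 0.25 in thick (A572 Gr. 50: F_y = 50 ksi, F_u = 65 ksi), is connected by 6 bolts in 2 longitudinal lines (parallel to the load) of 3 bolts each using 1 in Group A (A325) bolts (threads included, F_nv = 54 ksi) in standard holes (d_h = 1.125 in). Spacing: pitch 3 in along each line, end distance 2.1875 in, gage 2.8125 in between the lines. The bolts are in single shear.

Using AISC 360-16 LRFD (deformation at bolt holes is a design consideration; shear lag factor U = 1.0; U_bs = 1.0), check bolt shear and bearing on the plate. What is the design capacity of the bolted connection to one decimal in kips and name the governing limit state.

Bolt shear: A_b = π(1)²/4 = 0.7854 in². φR_n = 0.75 × 54 × 0.7854 × 6 × 1 = 190.9 kips.
Bearing (0.25 in plate, F_u = 65 ksi): end bolts L_c = 2.1875 − 1.125/2 = 1.625, R_n = min(1.2×1.625×0.25×65, 2.4×1×0.25×65) = 31.688 kips/bolt; interior L_c = 3 − 1.125 = 1.875, R_n = 36.563 kips/bolt. φR_n = 0.75 × (2×31.688 + 4×36.563) = 157.2 kips.
Governing: min(190.9, 157.2) = 157.2 kips → bearing.

157.2 kips (bearing governs)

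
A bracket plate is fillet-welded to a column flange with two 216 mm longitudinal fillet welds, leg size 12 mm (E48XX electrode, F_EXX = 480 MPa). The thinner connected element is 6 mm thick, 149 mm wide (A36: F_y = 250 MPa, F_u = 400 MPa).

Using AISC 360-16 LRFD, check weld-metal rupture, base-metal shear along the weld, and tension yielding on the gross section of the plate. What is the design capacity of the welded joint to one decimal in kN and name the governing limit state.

201.2 kN (gross-section yield governs)

Weld metal: throat = 0.707×12 = 8.484 mm, L = 2×216 = 432 mm. φR_n = 0.75 × 0.6 × 480 × 8.484 × 432 = 791.7 kN.
Base metal shear (6 mm plate): yield φR_n = 1.0×0.6×250×6×432 = 388.8 kN; rupture φR_n = 0.75×0.6×400×6×432 = 466.6 kN; take 388.8 kN (yield).
Tension yield (gross): A_g = 149×6 = 894 mm². φR_n = 0.90 × 250 × 894 = 201.2 kN.
Governing: min(791.7, 388.8, 201.2) = 201.2 kN → gross-section yield.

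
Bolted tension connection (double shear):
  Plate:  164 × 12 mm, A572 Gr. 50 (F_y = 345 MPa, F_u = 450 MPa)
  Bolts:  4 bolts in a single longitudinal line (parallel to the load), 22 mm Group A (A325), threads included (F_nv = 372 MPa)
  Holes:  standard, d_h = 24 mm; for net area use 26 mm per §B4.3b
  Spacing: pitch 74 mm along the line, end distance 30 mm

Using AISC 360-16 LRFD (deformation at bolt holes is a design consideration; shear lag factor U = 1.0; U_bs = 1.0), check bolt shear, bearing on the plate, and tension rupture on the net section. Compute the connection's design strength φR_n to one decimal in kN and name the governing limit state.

Bolt shear: A_b = π(22)²/4 = 380.13 mm². φR_n = 0.75 × 372 × 380.13 × 4 × 2 = 848.5 kN.
Bearing (12 mm plate, F_u = 450 MPa): end bolts L_c = 30 − 24/2 = 18, R_n = min(1.2×18×12×450, 2.4×22×12×450) = 116.64 kN/bolt; interior L_c = 74 − 24 = 50, R_n = 285.12 kN/bolt. φR_n = 0.75 × (1×116.64 + 3×285.12) = 729.0 kN.
Tension rupture (net): A_n = (164 − 1×26)×12 = 1656 mm² (U = 1.0, A_e = A_n). φR_n = 0.75 × 450 × 1656 = 558.9 kN.
Governing: min(848.5, 729.0, 558.9) = 558.9 kN → net-section rupture.

558.9 kN (net-section rupture governs)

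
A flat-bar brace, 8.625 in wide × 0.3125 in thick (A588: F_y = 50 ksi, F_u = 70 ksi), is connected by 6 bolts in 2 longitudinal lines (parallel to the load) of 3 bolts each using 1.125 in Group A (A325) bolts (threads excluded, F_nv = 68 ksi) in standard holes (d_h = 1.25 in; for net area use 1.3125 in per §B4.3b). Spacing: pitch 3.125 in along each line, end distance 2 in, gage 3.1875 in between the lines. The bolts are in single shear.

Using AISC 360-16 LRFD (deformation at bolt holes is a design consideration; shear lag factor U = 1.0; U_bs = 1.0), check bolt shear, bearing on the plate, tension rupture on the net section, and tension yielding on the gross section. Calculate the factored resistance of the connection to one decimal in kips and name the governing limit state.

98.4 kips (net-section rupture governs)

Bolt shear: A_b = π(1.125)²/4 = 0.99402 in². φR_n = 0.75 × 68 × 0.99402 × 6 × 1 = 304.2 kips.
Bearing (0.3125 in plate, F_u = 70 ksi): end bolts L_c = 2 − 1.25/2 = 1.375, R_n = min(1.2×1.375×0.3125×70, 2.4×1.125×0.3125×70) = 36.094 kips/bolt; interior L_c = 3.125 − 1.25 = 1.875, R_n = 49.219 kips/bolt. φR_n = 0.75 × (2×36.094 + 4×49.219) = 201.8 kips.
Tension rupture (net): A_n = (8.625 − 2×1.3125)×0.3125 = 1.875 in² (U = 1.0, A_e = A_n). φR_n = 0.75 × 70 × 1.875 = 98.4 kips.
Tension yield (gross): A_g = 8.625×0.3125 = 2.6953 in². φR_n = 0.90 × 50 × 2.6953 = 121.3 kips.
Governing: min(304.2, 201.8, 98.4, 121.3) = 98.4 kips → net-section rupture.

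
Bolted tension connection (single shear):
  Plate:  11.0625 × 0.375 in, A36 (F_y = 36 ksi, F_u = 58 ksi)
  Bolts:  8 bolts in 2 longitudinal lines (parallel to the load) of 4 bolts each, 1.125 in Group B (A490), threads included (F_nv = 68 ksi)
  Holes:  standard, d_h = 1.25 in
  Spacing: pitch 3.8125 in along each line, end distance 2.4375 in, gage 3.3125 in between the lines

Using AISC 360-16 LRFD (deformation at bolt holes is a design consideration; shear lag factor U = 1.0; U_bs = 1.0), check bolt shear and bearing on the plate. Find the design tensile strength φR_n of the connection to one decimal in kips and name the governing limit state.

335.2 kips (bearing governs)

Bolt shear: A_b = π(1.125)²/4 = 0.99402 in². φR_n = 0.75 × 68 × 0.99402 × 8 × 1 = 405.6 kips.
Bearing (0.375 in plate, F_u = 58 ksi): end bolts L_c = 2.4375 − 1.25/2 = 1.8125, R_n = min(1.2×1.8125×0.375×58, 2.4×1.125×0.375×58) = 47.306 kips/bolt; interior L_c = 3.8125 − 1.25 = 2.5625, R_n = 58.725 kips/bolt. φR_n = 0.75 × (2×47.306 + 6×58.725) = 335.2 kips.
Governing: min(405.6, 335.2) = 335.2 kips → bearing.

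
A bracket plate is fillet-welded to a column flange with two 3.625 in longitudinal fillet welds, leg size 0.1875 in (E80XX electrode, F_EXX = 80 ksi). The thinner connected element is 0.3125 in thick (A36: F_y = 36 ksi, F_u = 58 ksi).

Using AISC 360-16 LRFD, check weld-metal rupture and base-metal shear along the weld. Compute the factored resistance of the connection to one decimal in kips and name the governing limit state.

34.6 kips (weld metal governs)

Weld metal: throat = 0.707×0.1875 = 0.13256 in, L = 2×3.625 = 7.25 in. φR_n = 0.75 × 0.6 × 80 × 0.13256 × 7.25 = 34.6 kips.
Base metal shear (0.3125 in plate): yield φR_n = 1.0×0.6×36×0.3125×7.25 = 48.9 kips; rupture φR_n = 0.75×0.6×58×0.3125×7.25 = 59.1 kips; take 48.9 kips (yield).
Governing: min(34.6, 48.9) = 34.6 kips → weld metal.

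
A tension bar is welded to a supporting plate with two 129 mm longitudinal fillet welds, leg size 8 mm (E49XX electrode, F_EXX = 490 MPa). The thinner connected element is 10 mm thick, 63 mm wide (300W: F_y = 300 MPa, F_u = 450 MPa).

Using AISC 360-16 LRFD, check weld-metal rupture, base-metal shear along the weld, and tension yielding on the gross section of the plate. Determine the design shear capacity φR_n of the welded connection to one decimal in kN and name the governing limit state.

Weld metal: throat = 0.707×8 = 5.656 mm, L = 2×129 = 258 mm. φR_n = 0.75 × 0.6 × 490 × 5.656 × 258 = 321.8 kN.
Base metal shear (10 mm plate): yield φR_n = 1.0×0.6×300×10×258 = 464.4 kN; rupture φR_n = 0.75×0.6×450×10×258 = 522.5 kN; take 464.4 kN (yield).
Tension yield (gross): A_g = 63×10 = 630 mm². φR_n = 0.90 × 300 × 630 = 170.1 kN.
Governing: min(321.8, 464.4, 170.1) = 170.1 kN → gross-section yield.

170.1 kN (gross-section yield governs)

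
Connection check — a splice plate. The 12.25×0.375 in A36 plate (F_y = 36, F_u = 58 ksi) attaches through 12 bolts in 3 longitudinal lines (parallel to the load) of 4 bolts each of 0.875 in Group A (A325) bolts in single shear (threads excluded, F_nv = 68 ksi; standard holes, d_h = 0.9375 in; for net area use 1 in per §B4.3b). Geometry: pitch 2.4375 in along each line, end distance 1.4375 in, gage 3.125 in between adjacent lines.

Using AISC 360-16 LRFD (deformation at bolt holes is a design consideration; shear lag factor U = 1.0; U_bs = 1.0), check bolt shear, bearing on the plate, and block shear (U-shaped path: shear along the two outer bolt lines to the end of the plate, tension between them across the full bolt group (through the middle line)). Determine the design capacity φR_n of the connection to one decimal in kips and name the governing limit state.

Bolt shear: A_b = π(0.875)²/4 = 0.60132 in². φR_n = 0.75 × 68 × 0.60132 × 12 × 1 = 368.0 kips.
Bearing (0.375 in plate, F_u = 58 ksi): end bolts L_c = 1.4375 − 0.9375/2 = 0.96875, R_n = min(1.2×0.96875×0.375×58, 2.4×0.875×0.375×58) = 25.284 kips/bolt; interior L_c = 2.4375 − 0.9375 = 1.5, R_n = 39.15 kips/bolt. φR_n = 0.75 × (3×25.284 + 9×39.15) = 321.2 kips.
Block shear: shear path 2×[1.4375+3×2.4375] = 2×8.75 in, A_gv = 6.5625, A_nv = 2×(8.75 − 3.5×1)×0.375 = 3.9375 in²; tension across gage: (6.25 − 2×1)×0.375 = 1.5938 in². R_n = min(0.6×58×3.9375, 0.6×36×6.5625) + 1.0×58×1.5938 = min(137.03, 141.75) + 92.44 = 229.47 kips. φR_n = 0.75 × 229.47 = 172.1 kips.
Governing: min(368.0, 321.2, 172.1) = 172.1 kips → block shear.

172.1 kips (block shear governs)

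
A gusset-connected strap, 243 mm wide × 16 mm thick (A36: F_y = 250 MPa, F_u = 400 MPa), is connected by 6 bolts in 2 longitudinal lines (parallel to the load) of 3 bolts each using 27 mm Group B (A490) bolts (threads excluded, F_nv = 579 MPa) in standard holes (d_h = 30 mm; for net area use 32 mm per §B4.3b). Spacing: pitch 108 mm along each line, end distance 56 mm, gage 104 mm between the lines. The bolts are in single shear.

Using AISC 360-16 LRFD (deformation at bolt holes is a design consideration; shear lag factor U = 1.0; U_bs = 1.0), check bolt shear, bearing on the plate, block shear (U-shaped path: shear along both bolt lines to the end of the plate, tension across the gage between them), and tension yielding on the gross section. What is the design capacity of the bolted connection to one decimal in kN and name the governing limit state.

874.8 kN (gross-section yield governs)

Bolt shear: A_b = π(27)²/4 = 572.56 mm². φR_n = 0.75 × 579 × 572.56 × 6 × 1 = 1491.8 kN.
Bearing (16 mm plate, F_u = 400 MPa): end bolts L_c = 56 − 30/2 = 41, R_n = min(1.2×41×16×400, 2.4×27×16×400) = 314.88 kN/bolt; interior L_c = 108 − 30 = 78, R_n = 414.72 kN/bolt. φR_n = 0.75 × (2×314.88 + 4×414.72) = 1716.5 kN.
Block shear: shear path 2×[56+2×108] = 2×272 mm, A_gv = 8704, A_nv = 2×(272 − 2.5×32)×16 = 6144 mm²; tension across gage: (104 − 1×32)×16 = 1152 mm². R_n = min(0.6×400×6144, 0.6×250×8704) + 1.0×400×1152 = min(1474.6, 1305.6) + 460.8 = 1766.4 kN. φR_n = 0.75 × 1766.4 = 1324.8 kN.
Tension yield (gross): A_g = 243×16 = 3888 mm². φR_n = 0.90 × 250 × 3888 = 874.8 kN.
Governing: min(1491.8, 1716.5, 1324.8, 874.8) = 874.8 kN → gross-section yield.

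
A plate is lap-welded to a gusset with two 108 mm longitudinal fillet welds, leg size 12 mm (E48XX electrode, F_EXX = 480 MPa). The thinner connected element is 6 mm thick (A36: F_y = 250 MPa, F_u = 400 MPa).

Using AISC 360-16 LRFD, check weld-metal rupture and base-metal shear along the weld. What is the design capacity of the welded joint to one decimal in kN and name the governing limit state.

194.4 kN (base-metal shear governs)

Weld metal: throat = 0.707×12 = 8.484 mm, L = 2×108 = 216 mm. φR_n = 0.75 × 0.6 × 480 × 8.484 × 216 = 395.8 kN.
Base metal shear (6 mm plate): yield φR_n = 1.0×0.6×250×6×216 = 194.4 kN; rupture φR_n = 0.75×0.6×400×6×216 = 233.3 kN; take 194.4 kN (yield).
Governing: min(395.8, 194.4) = 194.4 kN → base-metal shear.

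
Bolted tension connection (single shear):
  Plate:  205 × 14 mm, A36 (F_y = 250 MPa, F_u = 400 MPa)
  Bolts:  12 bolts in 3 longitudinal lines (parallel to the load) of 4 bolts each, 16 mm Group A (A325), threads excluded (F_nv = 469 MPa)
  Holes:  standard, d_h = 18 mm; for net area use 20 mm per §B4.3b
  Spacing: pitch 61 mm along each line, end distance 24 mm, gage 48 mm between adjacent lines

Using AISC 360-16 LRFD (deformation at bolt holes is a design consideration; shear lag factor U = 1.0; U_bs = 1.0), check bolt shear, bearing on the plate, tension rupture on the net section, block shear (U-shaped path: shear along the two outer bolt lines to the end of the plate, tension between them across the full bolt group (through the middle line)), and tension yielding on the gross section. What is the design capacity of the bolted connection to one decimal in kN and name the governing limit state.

Bolt shear: A_b = π(16)²/4 = 201.06 mm². φR_n = 0.75 × 469 × 201.06 × 12 × 1 = 848.7 kN.
Bearing (14 mm plate, F_u = 400 MPa): end bolts L_c = 24 − 18/2 = 15, R_n = min(1.2×15×14×400, 2.4×16×14×400) = 100.8 kN/bolt; interior L_c = 61 − 18 = 43, R_n = 215.04 kN/bolt. φR_n = 0.75 × (3×100.8 + 9×215.04) = 1678.3 kN.
Tension rupture (net): A_n = (205 − 3×20)×14 = 2030 mm² (U = 1.0, A_e = A_n). φR_n = 0.75 × 400 × 2030 = 609.0 kN.
Block shear: shear path 2×[24+3×61] = 2×207 mm, A_gv = 5796, A_nv = 2×(207 − 3.5×20)×14 = 3836 mm²; tension across gage: (96 − 2×20)×14 = 784 mm². R_n = min(0.6×400×3836, 0.6×250×5796) + 1.0×400×784 = min(920.64, 869.4) + 313.6 = 1183 kN. φR_n = 0.75 × 1183 = 887.3 kN.
Tension yield (gross): A_g = 205×14 = 2870 mm². φR_n = 0.90 × 250 × 2870 = 645.8 kN.
Governing: min(848.7, 1678.3, 609.0, 887.3, 645.8) = 609.0 kN → net-section rupture.

609.0 kN (net-section rupture governs)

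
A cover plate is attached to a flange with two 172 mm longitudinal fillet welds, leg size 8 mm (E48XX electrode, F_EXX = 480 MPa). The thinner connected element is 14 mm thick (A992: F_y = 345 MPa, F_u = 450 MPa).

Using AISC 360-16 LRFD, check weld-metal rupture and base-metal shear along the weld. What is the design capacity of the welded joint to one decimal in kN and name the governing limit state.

Weld metal: throat = 0.707×8 = 5.656 mm, L = 2×172 = 344 mm. φR_n = 0.75 × 0.6 × 480 × 5.656 × 344 = 420.3 kN.
Base metal shear (14 mm plate): yield φR_n = 1.0×0.6×345×14×344 = 996.9 kN; rupture φR_n = 0.75×0.6×450×14×344 = 975.2 kN; take 975.2 kN (rupture).
Governing: min(420.3, 975.2) = 420.3 kN → weld metal.

420.3 kN (weld metal governs)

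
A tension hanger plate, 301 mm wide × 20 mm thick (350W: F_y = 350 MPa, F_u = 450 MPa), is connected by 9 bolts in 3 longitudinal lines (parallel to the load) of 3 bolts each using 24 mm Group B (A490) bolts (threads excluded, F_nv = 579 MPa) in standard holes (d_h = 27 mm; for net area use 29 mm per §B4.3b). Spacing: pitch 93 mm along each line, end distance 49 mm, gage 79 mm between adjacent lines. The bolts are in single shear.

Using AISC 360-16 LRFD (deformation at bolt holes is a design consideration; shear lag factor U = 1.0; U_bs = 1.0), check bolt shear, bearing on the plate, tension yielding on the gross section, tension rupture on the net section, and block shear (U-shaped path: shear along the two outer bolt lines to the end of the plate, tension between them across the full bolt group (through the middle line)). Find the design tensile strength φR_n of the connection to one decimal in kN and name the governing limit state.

Bolt shear: A_b = π(24)²/4 = 452.39 mm². φR_n = 0.75 × 579 × 452.39 × 9 × 1 = 1768.1 kN.
Bearing (20 mm plate, F_u = 450 MPa): end bolts L_c = 49 − 27/2 = 35.5, R_n = min(1.2×35.5×20×450, 2.4×24×20×450) = 383.4 kN/bolt; interior L_c = 93 − 27 = 66, R_n = 518.4 kN/bolt. φR_n = 0.75 × (3×383.4 + 6×518.4) = 3195.5 kN.
Tension yield (gross): A_g = 301×20 = 6020 mm². φR_n = 0.90 × 350 × 6020 = 1896.3 kN.
Tension rupture (net): A_n = (301 − 3×29)×20 = 4280 mm² (U = 1.0, A_e = A_n). φR_n = 0.75 × 450 × 4280 = 1444.5 kN.
Block shear: shear path 2×[49+2×93] = 2×235 mm, A_gv = 9400, A_nv = 2×(235 − 2.5×29)×20 = 6500 mm²; tension across gage: (158 − 2×29)×20 = 2000 mm². R_n = min(0.6×450×6500, 0.6×350×9400) + 1.0×450×2000 = min(1755, 1974) + 900 = 2655 kN. φR_n = 0.75 × 2655 = 1991.3 kN.
Governing: min(1768.1, 3195.5, 1896.3, 1444.5, 1991.3) = 1444.5 kN → net-section rupture.

1444.5 kN (net-section rupture governs)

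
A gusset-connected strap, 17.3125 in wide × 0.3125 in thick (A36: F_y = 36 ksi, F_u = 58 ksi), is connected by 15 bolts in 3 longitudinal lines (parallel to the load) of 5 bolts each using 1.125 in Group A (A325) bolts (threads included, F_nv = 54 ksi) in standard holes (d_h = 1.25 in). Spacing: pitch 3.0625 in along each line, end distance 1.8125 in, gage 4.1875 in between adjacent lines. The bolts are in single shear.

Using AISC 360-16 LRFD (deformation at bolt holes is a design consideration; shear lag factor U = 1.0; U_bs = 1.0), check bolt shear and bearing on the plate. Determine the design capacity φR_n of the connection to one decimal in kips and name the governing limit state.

Bolt shear: A_b = π(1.125)²/4 = 0.99402 in². φR_n = 0.75 × 54 × 0.99402 × 15 × 1 = 603.9 kips.
Bearing (0.3125 in plate, F_u = 58 ksi): end bolts L_c = 1.8125 − 1.25/2 = 1.1875, R_n = min(1.2×1.1875×0.3125×58, 2.4×1.125×0.3125×58) = 25.828 kips/bolt; interior L_c = 3.0625 − 1.25 = 1.8125, R_n = 39.422 kips/bolt. φR_n = 0.75 × (3×25.828 + 12×39.422) = 412.9 kips.
Governing: min(603.9, 412.9) = 412.9 kips → bearing.

412.9 kips (bearing governs)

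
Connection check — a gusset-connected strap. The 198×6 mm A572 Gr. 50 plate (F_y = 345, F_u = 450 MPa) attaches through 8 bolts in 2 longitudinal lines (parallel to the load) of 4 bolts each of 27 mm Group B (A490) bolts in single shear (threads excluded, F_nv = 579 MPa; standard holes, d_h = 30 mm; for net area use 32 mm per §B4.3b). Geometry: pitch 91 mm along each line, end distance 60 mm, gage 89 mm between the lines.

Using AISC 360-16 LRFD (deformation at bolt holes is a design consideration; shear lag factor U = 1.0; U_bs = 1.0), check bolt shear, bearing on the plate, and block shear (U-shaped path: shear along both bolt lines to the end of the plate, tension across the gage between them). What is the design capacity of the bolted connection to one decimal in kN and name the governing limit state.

652.5 kN (block shear governs)

Bolt shear: A_b = π(27)²/4 = 572.56 mm². φR_n = 0.75 × 579 × 572.56 × 8 × 1 = 1989.1 kN.
Bearing (6 mm plate, F_u = 450 MPa): end bolts L_c = 60 − 30/2 = 45, R_n = min(1.2×45×6×450, 2.4×27×6×450) = 145.8 kN/bolt; interior L_c = 91 − 30 = 61, R_n = 174.96 kN/bolt. φR_n = 0.75 × (2×145.8 + 6×174.96) = 1006.0 kN.
Block shear: shear path 2×[60+3×91] = 2×333 mm, A_gv = 3996, A_nv = 2×(333 − 3.5×32)×6 = 2652 mm²; tension across gage: (89 − 1×32)×6 = 342 mm². R_n = min(0.6×450×2652, 0.6×345×3996) + 1.0×450×342 = min(716.04, 827.17) + 153.9 = 869.94 kN. φR_n = 0.75 × 869.94 = 652.5 kN.
Governing: min(1989.1, 1006.0, 652.5) = 652.5 kN → block shear.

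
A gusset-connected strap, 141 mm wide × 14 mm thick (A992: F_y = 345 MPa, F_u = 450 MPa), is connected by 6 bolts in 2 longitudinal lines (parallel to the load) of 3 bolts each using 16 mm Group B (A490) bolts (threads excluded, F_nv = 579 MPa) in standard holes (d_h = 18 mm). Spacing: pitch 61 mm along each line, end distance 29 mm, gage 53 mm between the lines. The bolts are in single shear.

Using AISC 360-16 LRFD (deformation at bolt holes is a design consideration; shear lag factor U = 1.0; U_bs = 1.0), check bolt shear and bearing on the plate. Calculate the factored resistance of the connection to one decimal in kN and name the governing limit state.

523.9 kN (bolt shear governs)

Bolt shear: A_b = π(16)²/4 = 201.06 mm². φR_n = 0.75 × 579 × 201.06 × 6 × 1 = 523.9 kN.
Bearing (14 mm plate, F_u = 450 MPa): end bolts L_c = 29 − 18/2 = 20, R_n = min(1.2×20×14×450, 2.4×16×14×450) = 151.2 kN/bolt; interior L_c = 61 − 18 = 43, R_n = 241.92 kN/bolt. φR_n = 0.75 × (2×151.2 + 4×241.92) = 952.6 kN.
Governing: min(523.9, 952.6) = 523.9 kN → bolt shear.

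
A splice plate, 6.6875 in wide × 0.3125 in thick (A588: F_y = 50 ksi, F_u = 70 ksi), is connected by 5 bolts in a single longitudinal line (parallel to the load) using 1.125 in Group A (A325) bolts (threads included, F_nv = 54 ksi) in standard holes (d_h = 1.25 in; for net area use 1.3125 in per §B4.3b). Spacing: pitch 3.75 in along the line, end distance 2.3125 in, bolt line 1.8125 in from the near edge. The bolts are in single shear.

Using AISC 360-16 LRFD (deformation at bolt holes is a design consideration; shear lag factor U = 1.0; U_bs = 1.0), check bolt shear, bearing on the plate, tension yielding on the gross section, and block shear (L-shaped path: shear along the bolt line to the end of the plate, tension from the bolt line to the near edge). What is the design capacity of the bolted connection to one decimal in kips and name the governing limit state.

Bolt shear: A_b = π(1.125)²/4 = 0.99402 in². φR_n = 0.75 × 54 × 0.99402 × 5 × 1 = 201.3 kips.
Bearing (0.3125 in plate, F_u = 70 ksi): end bolts L_c = 2.3125 − 1.25/2 = 1.6875, R_n = min(1.2×1.6875×0.3125×70, 2.4×1.125×0.3125×70) = 44.297 kips/bolt; interior L_c = 3.75 − 1.25 = 2.5, R_n = 59.063 kips/bolt. φR_n = 0.75 × (1×44.297 + 4×59.063) = 210.4 kips.
Tension yield (gross): A_g = 6.6875×0.3125 = 2.0898 in². φR_n = 0.90 × 50 × 2.0898 = 94.0 kips.
Block shear: shear path 1×[2.3125+4×3.75] = 1×17.3125 in, A_gv = 5.4102, A_nv = 1×(17.3125 − 4.5×1.3125)×0.3125 = 3.5645 in²; tension to near edge: (1.8125 − 0.5×1.3125)×0.3125 = 0.36133 in². R_n = min(0.6×70×3.5645, 0.6×50×5.4102) + 1.0×70×0.36133 = min(149.71, 162.31) + 25.293 = 175 kips. φR_n = 0.75 × 175 = 131.3 kips.
Governing: min(201.3, 210.4, 94.0, 131.3) = 94.0 kips → gross-section yield.

94.0 kips (gross-section yield governs)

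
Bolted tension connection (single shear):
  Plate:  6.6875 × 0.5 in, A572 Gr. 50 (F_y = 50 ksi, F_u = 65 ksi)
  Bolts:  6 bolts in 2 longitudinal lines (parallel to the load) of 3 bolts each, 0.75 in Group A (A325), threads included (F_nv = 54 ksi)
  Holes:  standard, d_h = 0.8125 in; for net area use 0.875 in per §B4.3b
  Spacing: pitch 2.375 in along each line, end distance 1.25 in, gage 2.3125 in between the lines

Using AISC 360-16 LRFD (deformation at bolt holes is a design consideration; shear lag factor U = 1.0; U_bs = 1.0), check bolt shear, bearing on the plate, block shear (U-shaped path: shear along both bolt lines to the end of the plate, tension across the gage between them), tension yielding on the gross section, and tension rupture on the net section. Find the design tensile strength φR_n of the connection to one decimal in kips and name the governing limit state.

Bolt shear: A_b = π(0.75)²/4 = 0.44179 in². φR_n = 0.75 × 54 × 0.44179 × 6 × 1 = 107.4 kips.
Bearing (0.5 in plate, F_u = 65 ksi): end bolts L_c = 1.25 − 0.8125/2 = 0.84375, R_n = min(1.2×0.84375×0.5×65, 2.4×0.75×0.5×65) = 32.906 kips/bolt; interior L_c = 2.375 − 0.8125 = 1.5625, R_n = 58.5 kips/bolt. φR_n = 0.75 × (2×32.906 + 4×58.5) = 224.9 kips.
Block shear: shear path 2×[1.25+2×2.375] = 2×6 in, A_gv = 6, A_nv = 2×(6 − 2.5×0.875)×0.5 = 3.8125 in²; tension across gage: (2.3125 − 1×0.875)×0.5 = 0.71875 in². R_n = min(0.6×65×3.8125, 0.6×50×6) + 1.0×65×0.71875 = min(148.69, 180) + 46.719 = 195.41 kips. φR_n = 0.75 × 195.41 = 146.6 kips.
Tension yield (gross): A_g = 6.6875×0.5 = 3.3438 in². φR_n = 0.90 × 50 × 3.3438 = 150.5 kips.
Tension rupture (net): A_n = (6.6875 − 2×0.875)×0.5 = 2.4688 in² (U = 1.0, A_e = A_n). φR_n = 0.75 × 65 × 2.4688 = 120.4 kips.
Governing: min(107.4, 224.9, 146.6, 150.5, 120.4) = 107.4 kips → bolt shear.

107.4 kips (bolt shear governs)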